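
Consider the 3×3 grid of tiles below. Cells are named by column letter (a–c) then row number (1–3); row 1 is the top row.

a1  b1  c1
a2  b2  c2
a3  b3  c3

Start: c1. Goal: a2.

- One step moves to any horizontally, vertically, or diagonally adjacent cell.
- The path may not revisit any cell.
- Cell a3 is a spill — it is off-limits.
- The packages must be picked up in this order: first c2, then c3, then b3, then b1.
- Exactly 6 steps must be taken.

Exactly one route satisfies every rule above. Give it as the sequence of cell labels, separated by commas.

c1, c2, c3, b3, b2, b1, a2

The waypoints must appear in the order c2, c3, b3, b1, with no cell reused.
Route from c1: 2× down (reaching c3), left to b3, 2× up (reaching b1), down-left to a2 — 6 moves in all.
Check: order respected (c2 at step 1, c3 at step 2, b3 at step 3, b1 at step 5); 6 moves as required.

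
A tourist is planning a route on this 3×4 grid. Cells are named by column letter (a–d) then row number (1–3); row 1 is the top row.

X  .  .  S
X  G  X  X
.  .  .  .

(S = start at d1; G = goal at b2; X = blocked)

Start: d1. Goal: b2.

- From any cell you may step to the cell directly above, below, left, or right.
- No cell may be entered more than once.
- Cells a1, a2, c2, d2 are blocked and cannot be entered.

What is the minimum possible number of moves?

3

The Manhattan distance from d1 to b2 is |1−2| + |4−2| = 3, so at least 3 moves are needed.
A route of 3 moves achieves this: d1 → c1 → b1 → b2.
Since 3 matches the lower bound, it is optimal.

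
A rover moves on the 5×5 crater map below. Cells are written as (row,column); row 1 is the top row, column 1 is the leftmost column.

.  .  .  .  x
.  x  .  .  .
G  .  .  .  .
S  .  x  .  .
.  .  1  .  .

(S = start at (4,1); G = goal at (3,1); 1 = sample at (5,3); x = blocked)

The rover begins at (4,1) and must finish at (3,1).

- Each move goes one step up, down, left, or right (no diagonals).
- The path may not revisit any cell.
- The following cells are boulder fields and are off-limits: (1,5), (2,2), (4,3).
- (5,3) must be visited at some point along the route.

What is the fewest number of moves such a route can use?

Any route passes through (5,3) somewhere between (4,1) and (3,1). Summing Manhattan distances along the two legs ((4,1) → (5,3) → (3,1)) gives a lower bound of 3 + 4 = 7 moves.
The shortest route satisfying every rule uses 9 moves: (4,1) → (5,1) → (5,2) → (5,3) → (5,4) → (4,4) → (3,4) → (3,3) → (3,2) → (3,1).
The bound of 7 isn't tight here; checking systematically, no route of length 7 through 8 satisfies every constraint, so 9 is the minimum.

9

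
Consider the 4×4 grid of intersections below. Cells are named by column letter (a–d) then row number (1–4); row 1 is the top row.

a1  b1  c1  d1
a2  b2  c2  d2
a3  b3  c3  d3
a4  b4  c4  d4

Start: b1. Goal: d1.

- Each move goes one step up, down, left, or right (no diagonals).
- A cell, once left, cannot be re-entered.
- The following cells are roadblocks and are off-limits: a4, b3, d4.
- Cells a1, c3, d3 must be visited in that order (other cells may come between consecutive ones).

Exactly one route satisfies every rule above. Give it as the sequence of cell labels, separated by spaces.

b1 a1 a2 b2 c2 c3 d3 d2 d1

The waypoints must appear in the order a1, c3, d3, with no cell reused.
Route from b1: left to a1, down to a2, 2× right (reaching c2), down to c3, right to d3, 2× up (reaching d1) — 8 moves in all.
Check: order respected (a1 at step 1, c3 at step 5, d3 at step 6).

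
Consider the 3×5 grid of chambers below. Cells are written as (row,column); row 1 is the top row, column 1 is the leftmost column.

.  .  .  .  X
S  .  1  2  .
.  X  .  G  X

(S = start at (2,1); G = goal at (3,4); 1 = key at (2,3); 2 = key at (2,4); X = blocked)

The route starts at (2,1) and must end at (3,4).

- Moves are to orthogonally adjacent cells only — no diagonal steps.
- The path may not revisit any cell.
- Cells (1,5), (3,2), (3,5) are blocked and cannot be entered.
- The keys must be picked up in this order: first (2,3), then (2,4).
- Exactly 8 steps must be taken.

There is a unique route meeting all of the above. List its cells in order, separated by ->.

The waypoints must appear in the order (2,3), (2,4), with no cell reused.
Route from (2,1): up 1 to (1,1), right 1 to (1,2), down 1 to (2,2), right 1 to (2,3), up 1 to (1,3), right 1 to (1,4), down 2 to (3,4) — 8 moves in all.
Check: order respected (1 at step 4, 2 at step 7); 8 moves as required.

(2,1) -> (1,1) -> (1,2) -> (2,2) -> (2,3) -> (1,3) -> (1,4) -> (2,4) -> (3,4)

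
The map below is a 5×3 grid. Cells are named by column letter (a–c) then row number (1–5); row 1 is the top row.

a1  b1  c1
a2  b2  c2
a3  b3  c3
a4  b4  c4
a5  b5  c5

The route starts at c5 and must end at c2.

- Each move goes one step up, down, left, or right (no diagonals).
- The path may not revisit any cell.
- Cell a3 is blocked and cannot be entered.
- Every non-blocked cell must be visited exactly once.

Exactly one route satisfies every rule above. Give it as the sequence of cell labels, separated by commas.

Need to visit all 14 open cells exactly once, starting at c5 and ending at c2.
Cell a4 has only two open neighbours (a5 and b4), so the path must pass straight through it: one of those is the cell it's entered from and the other is where it exits.
Route from c5: left 2 to a5, up 1 to a4, right 2 to c4, up 1 to c3, left 1 to b3, up 1 to b2, left 1 to a2, up 1 to a1, right 2 to c1, down 1 to c2 — 13 moves in all.
Check: all 14 open cells covered.

c5, b5, a5, a4, b4, c4, c3, b3, b2, a2, a1, b1, c1, c2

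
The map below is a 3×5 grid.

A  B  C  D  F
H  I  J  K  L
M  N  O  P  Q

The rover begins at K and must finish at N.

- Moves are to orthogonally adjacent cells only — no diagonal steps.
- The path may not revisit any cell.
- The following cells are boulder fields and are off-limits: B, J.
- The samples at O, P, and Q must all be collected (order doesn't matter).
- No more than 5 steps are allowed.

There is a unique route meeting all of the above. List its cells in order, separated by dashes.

K - L - Q - P - O - N

Any route must reach O, P, and Q and still end at N within 5 moves, so the order of the required stops is forced.
Route from K: right 1 to L, down 1 to Q, left 3 to N — 5 moves in all.
Check: all required cells visited; 5 ≤ 5 moves.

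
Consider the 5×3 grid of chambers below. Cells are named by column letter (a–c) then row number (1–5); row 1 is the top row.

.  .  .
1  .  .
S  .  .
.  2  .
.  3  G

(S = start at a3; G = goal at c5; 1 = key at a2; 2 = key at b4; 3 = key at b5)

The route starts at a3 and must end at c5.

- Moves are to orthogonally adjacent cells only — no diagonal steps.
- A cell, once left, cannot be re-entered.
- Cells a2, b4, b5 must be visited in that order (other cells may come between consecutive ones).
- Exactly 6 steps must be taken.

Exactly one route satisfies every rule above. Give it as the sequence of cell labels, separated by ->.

The waypoints must appear in the order a2, b4, b5, with no cell reused.
Route from a3: up to a2, right to b2, 3× down (reaching b5), right to c5 — 6 moves in all.
Check: order respected (1 at step 1, 2 at step 4, 3 at step 5); 6 moves as required.

a3 -> a2 -> b2 -> b3 -> b4 -> b5 -> c5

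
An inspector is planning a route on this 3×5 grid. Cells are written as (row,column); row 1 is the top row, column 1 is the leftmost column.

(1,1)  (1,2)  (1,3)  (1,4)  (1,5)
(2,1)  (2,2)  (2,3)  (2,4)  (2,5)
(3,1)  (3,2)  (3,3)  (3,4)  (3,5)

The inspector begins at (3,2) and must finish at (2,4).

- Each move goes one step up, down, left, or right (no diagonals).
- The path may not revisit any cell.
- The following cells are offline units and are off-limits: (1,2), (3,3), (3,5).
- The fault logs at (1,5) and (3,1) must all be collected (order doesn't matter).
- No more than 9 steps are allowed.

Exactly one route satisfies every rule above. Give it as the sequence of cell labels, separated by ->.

The budget equals the shortest possible length, so every move has to be on a shortest route through the required cells.
Route from (3,2): left 1 to (3,1), up 1 to (2,1), right 2 to (2,3), up 1 to (1,3), right 2 to (1,5), down 1 to (2,5), left 1 to (2,4) — 9 moves in all.
Check: all required cells visited; 9 ≤ 9 moves.

(3,2) -> (3,1) -> (2,1) -> (2,2) -> (2,3) -> (1,3) -> (1,4) -> (1,5) -> (2,5) -> (2,4)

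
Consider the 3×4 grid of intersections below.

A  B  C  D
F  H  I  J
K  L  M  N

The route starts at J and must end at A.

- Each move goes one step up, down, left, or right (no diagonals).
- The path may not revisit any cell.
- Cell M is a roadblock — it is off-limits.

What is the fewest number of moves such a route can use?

The Manhattan distance from J to A is |2−1| + |4−1| = 4, so at least 4 moves are needed.
A route of 4 moves achieves this: J → D → C → B → A.
Since 4 matches the lower bound, it is optimal.

4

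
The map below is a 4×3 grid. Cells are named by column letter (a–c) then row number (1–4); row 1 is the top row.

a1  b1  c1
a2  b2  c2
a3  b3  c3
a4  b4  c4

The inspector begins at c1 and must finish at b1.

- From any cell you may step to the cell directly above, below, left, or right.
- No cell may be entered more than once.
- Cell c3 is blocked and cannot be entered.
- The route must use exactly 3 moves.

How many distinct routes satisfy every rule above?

Need simple routes of exactly 3 moves from c1 to b1 (Manhattan distance 1, so 1 moves are spent on a detour and 1 undoing it).
Enumerating: c1 c2 b2 b1.
That gives 1 route.

1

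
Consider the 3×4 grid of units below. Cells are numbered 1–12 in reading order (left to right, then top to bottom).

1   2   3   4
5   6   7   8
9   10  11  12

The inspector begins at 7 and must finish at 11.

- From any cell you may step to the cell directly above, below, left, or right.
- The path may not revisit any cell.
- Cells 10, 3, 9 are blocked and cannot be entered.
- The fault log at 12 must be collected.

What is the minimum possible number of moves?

Any route passes through 12 somewhere between 7 and 11. Summing Manhattan distances along the two legs (7 → 12 → 11) gives a lower bound of 2 + 1 = 3 moves.
A route of 3 moves achieves this: 7 → 8 → 12 → 11.
Since 3 matches the lower bound, it is optimal.

3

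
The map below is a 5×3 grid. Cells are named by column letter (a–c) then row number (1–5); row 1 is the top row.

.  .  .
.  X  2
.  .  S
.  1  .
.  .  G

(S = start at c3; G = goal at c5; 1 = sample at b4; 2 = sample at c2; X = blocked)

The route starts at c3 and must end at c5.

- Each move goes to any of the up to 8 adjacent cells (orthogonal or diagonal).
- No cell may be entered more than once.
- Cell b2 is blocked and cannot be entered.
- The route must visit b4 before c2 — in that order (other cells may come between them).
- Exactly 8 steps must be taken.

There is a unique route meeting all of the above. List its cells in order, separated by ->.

c3 -> b4 -> a3 -> a2 -> b1 -> c2 -> b3 -> c4 -> c5

The waypoints must appear in the order b4, c2, with no cell reused.
Route from c3: down-left 1 to b4, up-left 1 to a3, up 1 to a2, up-right 1 to b1, down-right 1 to c2, down-left 1 to b3, down-right 1 to c4, down 1 to c5 — 8 moves in all.
Check: order respected (1 at step 1, 2 at step 5); 8 moves as required.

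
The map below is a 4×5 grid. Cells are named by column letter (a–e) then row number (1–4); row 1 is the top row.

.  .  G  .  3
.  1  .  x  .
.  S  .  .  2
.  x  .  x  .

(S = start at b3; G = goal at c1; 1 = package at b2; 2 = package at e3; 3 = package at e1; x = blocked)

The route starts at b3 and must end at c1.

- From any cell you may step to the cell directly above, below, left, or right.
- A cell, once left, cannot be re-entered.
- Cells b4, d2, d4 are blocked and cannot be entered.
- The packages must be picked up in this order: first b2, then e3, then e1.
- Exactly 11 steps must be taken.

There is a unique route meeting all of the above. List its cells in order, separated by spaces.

The waypoints must appear in the order b2, e3, e1, with no cell reused.
Route from b3: left to a3, up to a2, 2× right (reaching c2), down to c3, 2× right (reaching e3), 2× up (reaching e1), 2× left (reaching c1) — 11 moves in all.
Check: order respected (1 at step 3, 2 at step 7, 3 at step 9); 11 moves as required.

b3 a3 a2 b2 c2 c3 d3 e3 e2 e1 d1 c1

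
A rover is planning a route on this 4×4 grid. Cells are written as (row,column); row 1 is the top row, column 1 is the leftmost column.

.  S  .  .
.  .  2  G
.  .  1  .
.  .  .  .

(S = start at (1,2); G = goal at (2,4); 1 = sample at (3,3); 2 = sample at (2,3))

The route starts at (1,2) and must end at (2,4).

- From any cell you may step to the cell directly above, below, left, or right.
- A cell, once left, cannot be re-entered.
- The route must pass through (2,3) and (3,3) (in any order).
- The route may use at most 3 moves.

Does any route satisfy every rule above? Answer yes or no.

no

Even ignoring the no-revisit rule, getting from (1,2) to (2,4), taking the cheapest ordering (1,2) → (3,3) → (2,3) → (2,4) needs at least 3 + 1 + 1 = 5 moves (Manhattan distance per leg), which exceeds the 3-move limit.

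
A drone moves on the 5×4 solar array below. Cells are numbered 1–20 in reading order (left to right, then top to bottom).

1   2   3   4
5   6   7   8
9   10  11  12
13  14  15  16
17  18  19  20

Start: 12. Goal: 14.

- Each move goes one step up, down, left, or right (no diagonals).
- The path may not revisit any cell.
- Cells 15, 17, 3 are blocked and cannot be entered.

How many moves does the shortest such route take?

3

The Manhattan distance from 12 to 14 is |3−4| + |4−2| = 3, so at least 3 moves are needed.
A route of 3 moves achieves this: 12 → 11 → 10 → 14.
Since 3 matches the lower bound, it is optimal.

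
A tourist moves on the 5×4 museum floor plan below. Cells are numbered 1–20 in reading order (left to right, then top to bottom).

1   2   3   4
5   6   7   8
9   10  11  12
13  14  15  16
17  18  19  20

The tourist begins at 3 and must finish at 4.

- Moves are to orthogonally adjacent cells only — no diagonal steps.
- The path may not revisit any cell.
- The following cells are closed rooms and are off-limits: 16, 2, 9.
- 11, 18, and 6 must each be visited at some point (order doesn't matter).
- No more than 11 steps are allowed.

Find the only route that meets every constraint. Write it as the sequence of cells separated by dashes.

Any route must reach 11, 18, and 6 and still end at 4 within 11 moves, so the order of the required stops is forced.
Route from 3: down to 7, left to 6, 3× down (reaching 18), right to 19, 2× up (reaching 11), right to 12, 2× up (reaching 4) — 11 moves in all.
Check: all required cells visited; 11 ≤ 11 moves.

3 - 7 - 6 - 10 - 14 - 18 - 19 - 15 - 11 - 12 - 8 - 4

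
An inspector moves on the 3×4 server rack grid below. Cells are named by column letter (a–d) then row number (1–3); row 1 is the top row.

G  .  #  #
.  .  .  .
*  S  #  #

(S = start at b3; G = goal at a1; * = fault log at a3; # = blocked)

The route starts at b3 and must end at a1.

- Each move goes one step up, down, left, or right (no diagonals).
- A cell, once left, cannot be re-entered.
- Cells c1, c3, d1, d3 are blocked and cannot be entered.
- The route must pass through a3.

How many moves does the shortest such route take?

Any route passes through a3 somewhere between b3 and a1. Summing Manhattan distances along the two legs (b3 → a3 → a1) gives a lower bound of 1 + 2 = 3 moves.
A route of 3 moves achieves this: b3 → a3 → a2 → a1.
Since 3 matches the lower bound, it is optimal.

3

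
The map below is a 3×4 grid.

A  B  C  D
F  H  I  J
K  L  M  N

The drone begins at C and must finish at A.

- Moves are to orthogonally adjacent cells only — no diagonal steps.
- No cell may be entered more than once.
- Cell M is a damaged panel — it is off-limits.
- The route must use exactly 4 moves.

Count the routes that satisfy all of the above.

Need simple routes of exactly 4 moves from C to A (Manhattan distance 2, so 1 moves are spent on a detour and 1 undoing it).
Enumerating: C I H B A | C I H F A | C B H F A.
That gives 3 routes.

3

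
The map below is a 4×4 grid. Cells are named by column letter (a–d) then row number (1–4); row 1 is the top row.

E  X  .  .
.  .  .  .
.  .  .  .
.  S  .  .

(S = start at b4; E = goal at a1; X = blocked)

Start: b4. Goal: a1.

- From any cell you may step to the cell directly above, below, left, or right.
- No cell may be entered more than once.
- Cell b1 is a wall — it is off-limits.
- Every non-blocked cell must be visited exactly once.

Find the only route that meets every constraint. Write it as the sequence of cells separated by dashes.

b4 - a4 - a3 - b3 - c3 - c4 - d4 - d3 - d2 - d1 - c1 - c2 - b2 - a2 - a1

Need to visit all 15 open cells exactly once, starting at b4 and ending at a1.
Route from b4: left 1 to a4, up 1 to a3, right 2 to c3, down 1 to c4, right 1 to d4, up 3 to d1, left 1 to c1, down 1 to c2, left 2 to a2, up 1 to a1 — 14 moves in all.
Check: all 15 open cells covered.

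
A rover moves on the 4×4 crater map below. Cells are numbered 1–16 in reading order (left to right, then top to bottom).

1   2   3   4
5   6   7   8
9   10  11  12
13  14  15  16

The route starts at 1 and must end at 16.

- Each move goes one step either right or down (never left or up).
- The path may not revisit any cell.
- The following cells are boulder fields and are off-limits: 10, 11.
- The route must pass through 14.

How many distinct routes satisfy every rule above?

1

A right/down-only route from 1 to 16 makes exactly 3 down-moves and 3 right-moves in some order.
With no other constraints that would be C(6,3) = 20 routes.
Split at 14 and multiply the segment counts (each segment already excludes blocked cells): 1→14: 1; 14→16: 1; product = 1.
That gives 1 route.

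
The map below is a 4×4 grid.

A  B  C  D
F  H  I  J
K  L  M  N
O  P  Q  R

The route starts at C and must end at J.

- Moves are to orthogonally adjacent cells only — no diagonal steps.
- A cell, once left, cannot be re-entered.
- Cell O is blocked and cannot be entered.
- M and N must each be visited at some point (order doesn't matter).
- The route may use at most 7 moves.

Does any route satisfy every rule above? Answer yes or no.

One route that works: C → I → M → N → J.

yes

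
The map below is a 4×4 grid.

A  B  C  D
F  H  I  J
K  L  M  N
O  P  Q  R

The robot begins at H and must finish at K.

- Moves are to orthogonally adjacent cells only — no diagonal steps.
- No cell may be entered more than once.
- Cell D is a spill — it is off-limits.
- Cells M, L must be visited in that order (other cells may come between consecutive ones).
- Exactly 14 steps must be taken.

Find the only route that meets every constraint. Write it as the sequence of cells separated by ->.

H -> F -> A -> B -> C -> I -> J -> N -> R -> Q -> M -> L -> P -> O -> K

The waypoints must appear in the order M, L, with no cell reused.
Route from H: left 1 to F, up 1 to A, right 2 to C, down 1 to I, right 1 to J, down 2 to R, left 1 to Q, up 1 to M, left 1 to L, down 1 to P, left 1 to O, up 1 to K — 14 moves in all.
Check: order respected (M at step 10, L at step 11); 14 moves as required.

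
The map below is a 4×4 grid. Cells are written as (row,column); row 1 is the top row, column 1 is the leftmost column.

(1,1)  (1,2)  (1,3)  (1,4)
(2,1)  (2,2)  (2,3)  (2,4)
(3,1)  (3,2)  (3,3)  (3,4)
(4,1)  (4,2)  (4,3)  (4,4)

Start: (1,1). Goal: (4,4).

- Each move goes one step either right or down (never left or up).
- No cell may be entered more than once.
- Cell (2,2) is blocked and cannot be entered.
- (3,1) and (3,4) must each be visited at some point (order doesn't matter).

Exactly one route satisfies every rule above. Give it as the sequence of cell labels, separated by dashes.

(1,1) - (2,1) - (3,1) - (3,2) - (3,3) - (3,4) - (4,4)

Moves only go right or down, so the column and row indices never decrease.
Route from (1,1): down 2 to (3,1), right 3 to (3,4), down 1 to (4,4) — 6 moves in all.
Check: all required cells visited.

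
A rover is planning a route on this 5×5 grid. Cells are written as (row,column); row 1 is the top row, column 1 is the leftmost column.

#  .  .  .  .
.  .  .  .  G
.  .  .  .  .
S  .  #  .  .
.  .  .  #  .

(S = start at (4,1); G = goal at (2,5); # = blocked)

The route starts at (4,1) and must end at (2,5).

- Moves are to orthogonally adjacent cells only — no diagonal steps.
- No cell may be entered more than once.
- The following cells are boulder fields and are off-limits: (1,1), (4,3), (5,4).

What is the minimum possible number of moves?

The Manhattan distance from (4,1) to (2,5) is |4−2| + |1−5| = 6, so at least 6 moves are needed.
A route of 6 moves achieves this: (4,1) → (3,1) → (2,1) → (2,2) → (2,3) → (2,4) → (2,5).
Since 6 matches the lower bound, it is optimal.

6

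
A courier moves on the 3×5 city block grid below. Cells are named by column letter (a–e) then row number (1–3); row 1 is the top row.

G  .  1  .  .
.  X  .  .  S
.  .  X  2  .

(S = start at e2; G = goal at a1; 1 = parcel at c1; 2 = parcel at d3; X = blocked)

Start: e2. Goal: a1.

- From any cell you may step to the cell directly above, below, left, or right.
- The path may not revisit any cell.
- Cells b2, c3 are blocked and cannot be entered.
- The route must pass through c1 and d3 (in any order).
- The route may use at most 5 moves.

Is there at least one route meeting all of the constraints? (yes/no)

Even ignoring the no-revisit rule, getting from e2 to a1, taking the cheapest ordering e2 → d3 → c1 → a1 needs at least 2 + 3 + 2 = 7 moves (Manhattan distance per leg), which exceeds the 5-move limit.

no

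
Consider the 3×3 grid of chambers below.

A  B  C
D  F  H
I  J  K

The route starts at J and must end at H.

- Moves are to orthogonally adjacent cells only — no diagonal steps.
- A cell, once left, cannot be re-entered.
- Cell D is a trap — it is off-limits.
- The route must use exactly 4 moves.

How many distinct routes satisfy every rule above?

1

Need simple routes of exactly 4 moves from J to H (Manhattan distance 2, so 1 moves are spent on a detour and 1 undoing it).
Enumerating: J F B C H.
That gives 1 route.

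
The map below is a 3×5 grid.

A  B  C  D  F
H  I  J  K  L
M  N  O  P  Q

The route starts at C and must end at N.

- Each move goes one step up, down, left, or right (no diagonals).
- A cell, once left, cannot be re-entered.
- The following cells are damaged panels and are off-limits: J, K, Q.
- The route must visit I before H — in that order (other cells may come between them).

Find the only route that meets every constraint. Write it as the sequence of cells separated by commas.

The waypoints must appear in the order I, H, with no cell reused.
Route from C: left to B, down to I, left to H, down to M, right to N — 5 moves in all.
Check: order respected (I at step 2, H at step 3).

C, B, I, H, M, N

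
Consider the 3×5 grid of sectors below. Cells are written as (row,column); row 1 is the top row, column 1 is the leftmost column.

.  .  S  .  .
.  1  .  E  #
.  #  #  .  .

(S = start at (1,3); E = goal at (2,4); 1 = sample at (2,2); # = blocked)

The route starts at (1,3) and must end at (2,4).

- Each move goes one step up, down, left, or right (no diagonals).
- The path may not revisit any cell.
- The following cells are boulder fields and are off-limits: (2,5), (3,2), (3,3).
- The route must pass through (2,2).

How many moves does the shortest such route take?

Any route passes through (2,2) somewhere between (1,3) and (2,4). Summing Manhattan distances along the two legs ((1,3) → (2,2) → (2,4)) gives a lower bound of 2 + 2 = 4 moves.
A route of 4 moves achieves this: (1,3) → (1,2) → (2,2) → (2,3) → (2,4).
Since 4 matches the lower bound, it is optimal.

4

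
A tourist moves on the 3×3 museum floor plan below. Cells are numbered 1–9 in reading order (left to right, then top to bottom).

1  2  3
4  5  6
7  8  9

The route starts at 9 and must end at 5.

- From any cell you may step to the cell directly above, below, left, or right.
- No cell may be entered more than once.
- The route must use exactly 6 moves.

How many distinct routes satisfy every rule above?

Need simple routes of exactly 6 moves from 9 to 5 (Manhattan distance 2, so 2 moves are spent on a detour and 2 undoing it).
Enumerating: 9 6 3 2 1 4 5 | 9 8 7 4 1 2 5.
That gives 2 routes.

2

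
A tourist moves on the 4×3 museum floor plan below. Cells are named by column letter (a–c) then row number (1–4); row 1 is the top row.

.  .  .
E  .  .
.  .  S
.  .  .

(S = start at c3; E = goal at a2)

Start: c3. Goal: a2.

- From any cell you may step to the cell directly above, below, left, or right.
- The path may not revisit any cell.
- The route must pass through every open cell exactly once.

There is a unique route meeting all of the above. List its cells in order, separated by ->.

c3 -> c4 -> b4 -> a4 -> a3 -> b3 -> b2 -> c2 -> c1 -> b1 -> a1 -> a2

Need to visit all 12 open cells exactly once, starting at c3 and ending at a2.
Cell a4 has only two open neighbours (a3 and b4), so the path must pass straight through it: one of those is the cell it's entered from and the other is where it exits.
Route from c3: down 1 to c4, left 2 to a4, up 1 to a3, right 1 to b3, up 1 to b2, right 1 to c2, up 1 to c1, left 2 to a1, down 1 to a2 — 11 moves in all.
Check: all 12 open cells covered.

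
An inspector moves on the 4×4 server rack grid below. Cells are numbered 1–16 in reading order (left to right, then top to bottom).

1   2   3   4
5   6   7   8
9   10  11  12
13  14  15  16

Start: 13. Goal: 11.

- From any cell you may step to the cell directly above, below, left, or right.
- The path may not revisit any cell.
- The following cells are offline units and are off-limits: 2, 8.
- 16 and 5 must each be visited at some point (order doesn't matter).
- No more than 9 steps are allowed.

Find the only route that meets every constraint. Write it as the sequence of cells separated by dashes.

13 - 9 - 5 - 6 - 10 - 14 - 15 - 16 - 12 - 11

The 9-move cap with required stops at 16, 5 leaves no slack for detours.
Route from 13: up 2 to 5, right 1 to 6, down 2 to 14, right 2 to 16, up 1 to 12, left 1 to 11 — 9 moves in all.
Check: all required cells visited; 9 ≤ 9 moves.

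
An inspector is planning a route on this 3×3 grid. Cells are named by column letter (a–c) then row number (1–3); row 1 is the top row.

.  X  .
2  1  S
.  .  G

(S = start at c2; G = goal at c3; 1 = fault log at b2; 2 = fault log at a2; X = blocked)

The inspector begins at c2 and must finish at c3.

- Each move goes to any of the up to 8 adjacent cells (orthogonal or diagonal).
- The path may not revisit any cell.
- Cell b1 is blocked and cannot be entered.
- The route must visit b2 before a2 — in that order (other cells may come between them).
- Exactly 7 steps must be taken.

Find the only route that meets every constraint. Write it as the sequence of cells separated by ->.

c2 -> c1 -> b2 -> a1 -> a2 -> a3 -> b3 -> c3

The waypoints must appear in the order b2, a2, with no cell reused.
Route from c2: up to c1, down-left to b2, up-left to a1, 2× down (reaching a3), 2× right (reaching c3) — 7 moves in all.
Check: order respected (1 at step 2, 2 at step 4); 7 moves as required.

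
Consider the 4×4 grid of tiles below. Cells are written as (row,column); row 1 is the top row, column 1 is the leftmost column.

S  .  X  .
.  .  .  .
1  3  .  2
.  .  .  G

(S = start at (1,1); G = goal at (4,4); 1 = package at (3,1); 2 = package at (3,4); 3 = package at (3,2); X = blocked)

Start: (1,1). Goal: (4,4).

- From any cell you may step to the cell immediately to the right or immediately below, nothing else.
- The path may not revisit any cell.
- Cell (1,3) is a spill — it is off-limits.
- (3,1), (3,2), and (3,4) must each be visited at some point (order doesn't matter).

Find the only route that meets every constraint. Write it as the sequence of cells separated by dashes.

(1,1) - (2,1) - (3,1) - (3,2) - (3,3) - (3,4) - (4,4)

Moves only go right or down, so the column and row indices never decrease.
Route from (1,1): down 2 to (3,1), right 3 to (3,4), down 1 to (4,4) — 6 moves in all.
Check: all required cells visited.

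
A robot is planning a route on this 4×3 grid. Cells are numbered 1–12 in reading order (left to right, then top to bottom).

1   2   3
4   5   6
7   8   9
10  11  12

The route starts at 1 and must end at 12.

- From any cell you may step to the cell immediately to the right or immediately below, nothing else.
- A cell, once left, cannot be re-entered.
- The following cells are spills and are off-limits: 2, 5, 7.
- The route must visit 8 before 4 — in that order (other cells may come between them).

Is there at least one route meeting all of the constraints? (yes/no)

4 lies above 8, so going from 8 to 4 would need an upward move — but moves only go right/down, so 8 cannot be visited before 4.

no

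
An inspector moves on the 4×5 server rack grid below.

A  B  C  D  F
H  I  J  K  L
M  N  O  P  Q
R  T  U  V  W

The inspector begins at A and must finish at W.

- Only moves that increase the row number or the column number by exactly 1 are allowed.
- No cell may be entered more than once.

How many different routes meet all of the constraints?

35

A right/down-only route from A to W makes exactly 3 down-moves and 4 right-moves in some order.
With no other constraints that would be C(7,3) = 35 routes.
That gives 35 routes.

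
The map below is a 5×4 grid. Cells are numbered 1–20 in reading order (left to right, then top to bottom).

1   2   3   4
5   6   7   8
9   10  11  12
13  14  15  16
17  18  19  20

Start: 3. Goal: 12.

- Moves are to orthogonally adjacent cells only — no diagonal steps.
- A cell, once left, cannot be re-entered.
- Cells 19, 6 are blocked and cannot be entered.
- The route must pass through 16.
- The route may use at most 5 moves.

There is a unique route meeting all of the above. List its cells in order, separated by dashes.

3 - 7 - 11 - 15 - 16 - 12

The budget equals the shortest possible length, so every move has to be on a shortest route through the required cells.
Route from 3: down 3 to 15, right 1 to 16, up 1 to 12 — 5 moves in all.
Check: all required cells visited; 5 ≤ 5 moves.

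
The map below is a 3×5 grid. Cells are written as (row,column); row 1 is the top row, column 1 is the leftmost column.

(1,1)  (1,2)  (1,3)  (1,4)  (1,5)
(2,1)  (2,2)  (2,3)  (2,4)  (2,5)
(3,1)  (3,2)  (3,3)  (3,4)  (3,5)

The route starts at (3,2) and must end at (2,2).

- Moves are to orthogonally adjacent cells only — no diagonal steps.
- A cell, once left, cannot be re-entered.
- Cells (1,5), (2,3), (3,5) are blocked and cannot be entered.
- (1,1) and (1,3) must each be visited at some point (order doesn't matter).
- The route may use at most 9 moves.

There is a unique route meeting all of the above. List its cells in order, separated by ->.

(3,2) -> (3,3) -> (3,4) -> (2,4) -> (1,4) -> (1,3) -> (1,2) -> (1,1) -> (2,1) -> (2,2)

The budget equals the shortest possible length, so every move has to be on a shortest route through the required cells.
Route from (3,2): 2× right (reaching (3,4)), 2× up (reaching (1,4)), 3× left (reaching (1,1)), down to (2,1), right to (2,2) — 9 moves in all.
Check: all required cells visited; 9 ≤ 9 moves.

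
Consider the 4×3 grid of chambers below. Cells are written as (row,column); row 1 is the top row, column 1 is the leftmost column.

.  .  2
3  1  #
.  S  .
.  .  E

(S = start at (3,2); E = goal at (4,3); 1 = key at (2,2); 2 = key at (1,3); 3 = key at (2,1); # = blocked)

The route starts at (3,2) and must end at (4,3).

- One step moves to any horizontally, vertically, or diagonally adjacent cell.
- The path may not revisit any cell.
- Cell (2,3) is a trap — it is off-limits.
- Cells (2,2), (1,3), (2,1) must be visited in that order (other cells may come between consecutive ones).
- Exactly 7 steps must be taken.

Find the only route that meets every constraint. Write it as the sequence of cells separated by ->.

(3,2) -> (2,2) -> (1,3) -> (1,2) -> (2,1) -> (3,1) -> (4,2) -> (4,3)

The waypoints must appear in the order (2,2), (1,3), (2,1), with no cell reused.
Route from (3,2): up 1 to (2,2), up-right 1 to (1,3), left 1 to (1,2), down-left 1 to (2,1), down 1 to (3,1), down-right 1 to (4,2), right 1 to (4,3) — 7 moves in all.
Check: order respected (1 at step 1, 2 at step 2, 3 at step 4); 7 moves as required.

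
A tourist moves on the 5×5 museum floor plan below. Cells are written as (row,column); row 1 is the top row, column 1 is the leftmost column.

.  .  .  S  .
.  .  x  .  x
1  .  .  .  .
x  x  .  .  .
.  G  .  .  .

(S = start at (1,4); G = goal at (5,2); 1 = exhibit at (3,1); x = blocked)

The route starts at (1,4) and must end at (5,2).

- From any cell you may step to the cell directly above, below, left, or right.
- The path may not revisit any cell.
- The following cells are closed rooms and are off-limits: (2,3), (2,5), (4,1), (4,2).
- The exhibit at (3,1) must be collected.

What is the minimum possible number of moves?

10

Any route passes through (3,1) somewhere between (1,4) and (5,2). Summing Manhattan distances along the two legs ((1,4) → (3,1) → (5,2)) gives a lower bound of 5 + 3 = 8 moves.
That bound ignores the blocked cells. Measuring each leg by the fewest moves that actually steer around them ((1,4)→(3,1): 5; (3,1)→(5,2): 5) raises the lower bound to 10.
A route of 10 moves exists: (1,4) → (1,3) → (1,2) → (2,2) → (2,1) → (3,1) → (3,2) → (3,3) → (4,3) → (5,3) → (5,2).
Since 10 matches that lower bound, it is optimal.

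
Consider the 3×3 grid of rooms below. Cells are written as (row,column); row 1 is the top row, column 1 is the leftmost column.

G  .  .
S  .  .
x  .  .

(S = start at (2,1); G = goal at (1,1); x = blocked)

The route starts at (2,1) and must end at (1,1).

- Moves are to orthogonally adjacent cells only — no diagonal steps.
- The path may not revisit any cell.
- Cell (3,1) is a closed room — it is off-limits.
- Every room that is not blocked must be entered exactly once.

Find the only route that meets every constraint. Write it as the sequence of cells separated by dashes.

Need to visit all 8 open cells exactly once, starting at (2,1) and ending at (1,1).
Cell (1,3) has only two open neighbours ((2,3) and (1,2)), so the path must pass straight through it: one of those is the cell it's entered from and the other is where it exits.
Route from (2,1): right 1 to (2,2), down 1 to (3,2), right 1 to (3,3), up 2 to (1,3), left 2 to (1,1) — 7 moves in all.
Check: all 8 open cells covered.

(2,1) - (2,2) - (3,2) - (3,3) - (2,3) - (1,3) - (1,2) - (1,1)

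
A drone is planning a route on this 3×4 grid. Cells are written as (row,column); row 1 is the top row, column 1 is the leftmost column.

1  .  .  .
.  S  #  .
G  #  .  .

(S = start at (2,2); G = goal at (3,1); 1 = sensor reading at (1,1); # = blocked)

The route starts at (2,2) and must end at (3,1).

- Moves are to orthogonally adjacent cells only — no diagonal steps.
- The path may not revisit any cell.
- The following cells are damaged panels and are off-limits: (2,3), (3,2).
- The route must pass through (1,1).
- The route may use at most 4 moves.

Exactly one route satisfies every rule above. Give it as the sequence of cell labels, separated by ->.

(2,2) -> (1,2) -> (1,1) -> (2,1) -> (3,1)

The 4-move cap with required stops at (1,1) leaves no slack for detours.
Route from (2,2): up 1 to (1,2), left 1 to (1,1), down 2 to (3,1) — 4 moves in all.
Check: all required cells visited; 4 ≤ 4 moves.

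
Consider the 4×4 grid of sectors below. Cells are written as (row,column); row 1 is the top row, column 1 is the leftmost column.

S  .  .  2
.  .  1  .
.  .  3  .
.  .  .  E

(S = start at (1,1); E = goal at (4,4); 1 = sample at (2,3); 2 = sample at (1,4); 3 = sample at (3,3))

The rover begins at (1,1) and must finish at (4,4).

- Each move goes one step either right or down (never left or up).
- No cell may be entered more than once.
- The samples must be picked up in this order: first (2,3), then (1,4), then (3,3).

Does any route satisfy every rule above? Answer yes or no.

(1,4) lies above (2,3), so going from (2,3) to (1,4) would need an upward move — but moves only go right/down, so (2,3) cannot be visited before (1,4).

no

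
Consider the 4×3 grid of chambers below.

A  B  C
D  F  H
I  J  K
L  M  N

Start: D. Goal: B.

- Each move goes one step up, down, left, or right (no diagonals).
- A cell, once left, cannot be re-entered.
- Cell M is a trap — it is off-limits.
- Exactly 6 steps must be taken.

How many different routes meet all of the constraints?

4

Need simple routes of exactly 6 moves from D to B (Manhattan distance 2, so 2 moves are spent on a detour and 2 undoing it).
Enumerating: D I J F H C B | D I J K H C B | D I J K H F B | D F J K H C B.
That gives 4 routes.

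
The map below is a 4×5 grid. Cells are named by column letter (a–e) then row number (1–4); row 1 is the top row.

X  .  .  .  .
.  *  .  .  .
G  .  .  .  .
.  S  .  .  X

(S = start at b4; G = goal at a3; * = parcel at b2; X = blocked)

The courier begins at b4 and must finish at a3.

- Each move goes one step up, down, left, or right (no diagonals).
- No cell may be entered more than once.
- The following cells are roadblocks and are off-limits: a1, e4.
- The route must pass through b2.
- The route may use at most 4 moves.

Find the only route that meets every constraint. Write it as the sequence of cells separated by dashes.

The 4-move cap with required stops at b2 leaves no slack for detours.
Route from b4: up 2 to b2, left 1 to a2, down 1 to a3 — 4 moves in all.
Check: all required cells visited; 4 ≤ 4 moves.

b4 - b3 - b2 - a2 - a3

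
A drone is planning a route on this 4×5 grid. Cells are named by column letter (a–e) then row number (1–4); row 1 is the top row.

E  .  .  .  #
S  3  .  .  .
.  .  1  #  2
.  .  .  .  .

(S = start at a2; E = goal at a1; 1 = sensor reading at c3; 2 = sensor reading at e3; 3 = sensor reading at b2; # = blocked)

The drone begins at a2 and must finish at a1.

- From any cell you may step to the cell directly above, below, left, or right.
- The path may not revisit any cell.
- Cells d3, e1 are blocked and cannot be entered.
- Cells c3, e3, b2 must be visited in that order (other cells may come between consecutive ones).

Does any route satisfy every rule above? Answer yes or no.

One route that works: a2 → a3 → b3 → c3 → c4 → d4 → e4 → e3 → e2 → d2 → c2 → b2 → b1 → a1.

yes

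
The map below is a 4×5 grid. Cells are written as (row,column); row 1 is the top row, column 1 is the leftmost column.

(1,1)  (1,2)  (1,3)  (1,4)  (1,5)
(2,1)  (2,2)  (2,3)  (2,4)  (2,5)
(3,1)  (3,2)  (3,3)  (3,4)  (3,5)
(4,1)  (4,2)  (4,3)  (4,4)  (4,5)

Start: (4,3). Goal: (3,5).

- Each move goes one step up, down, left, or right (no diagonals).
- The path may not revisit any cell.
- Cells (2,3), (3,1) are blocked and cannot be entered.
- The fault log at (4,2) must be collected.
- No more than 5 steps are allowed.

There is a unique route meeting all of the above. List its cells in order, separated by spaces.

The 5-move cap with required stops at (4,2) leaves no slack for detours.
Route from (4,3): left to (4,2), up to (3,2), 3× right (reaching (3,5)) — 5 moves in all.
Check: all required cells visited; 5 ≤ 5 moves.

(4,3) (4,2) (3,2) (3,3) (3,4) (3,5)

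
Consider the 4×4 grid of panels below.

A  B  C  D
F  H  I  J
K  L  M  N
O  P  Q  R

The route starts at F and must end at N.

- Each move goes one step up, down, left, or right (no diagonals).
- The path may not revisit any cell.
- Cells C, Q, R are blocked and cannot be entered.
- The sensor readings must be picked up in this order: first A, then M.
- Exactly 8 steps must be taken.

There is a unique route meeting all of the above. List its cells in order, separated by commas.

F, A, B, H, L, M, I, J, N

The waypoints must appear in the order A, M, with no cell reused.
Route from F: up 1 to A, right 1 to B, down 2 to L, right 1 to M, up 1 to I, right 1 to J, down 1 to N — 8 moves in all.
Check: order respected (A at step 1, M at step 5); 8 moves as required.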